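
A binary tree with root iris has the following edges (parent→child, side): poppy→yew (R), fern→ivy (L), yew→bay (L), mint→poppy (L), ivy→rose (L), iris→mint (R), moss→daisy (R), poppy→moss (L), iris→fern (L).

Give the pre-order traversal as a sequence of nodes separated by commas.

iris, fern, ivy, rose, mint, poppy, moss, daisy, yew, bay

Pre-order visits the node, then its left subtree, then its right subtree.
Visit iris.
At iris: go left to fern.
  Visit fern.
  At fern: go left to ivy.
    Visit ivy.
    At ivy: go left to rose.
      rose is a leaf — visit rose.
    At ivy: no right child.
  At fern: no right child.
At iris: go right to mint.
  Visit mint.
  At mint: go left to poppy.
    Visit poppy.
    At poppy: go left to moss.
      Visit moss.
      At moss: no left child.
      At moss: go right to daisy.
        daisy is a leaf — visit daisy.
    At poppy: go right to yew.
      Visit yew.
      At yew: go left to bay.
        bay is a leaf — visit bay.
      At yew: no right child.
  At mint: no right child.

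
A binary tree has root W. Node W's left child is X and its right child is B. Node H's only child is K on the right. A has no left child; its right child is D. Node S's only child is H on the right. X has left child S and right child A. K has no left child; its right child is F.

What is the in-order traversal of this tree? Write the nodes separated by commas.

S, H, K, F, X, A, D, W, B

In-order visits the left subtree, then the node, then the right subtree.
At W: go left to X.
  At X: go left to S.
    At S: no left child.
    Visit S.
    At S: go right to H.
      At H: no left child.
      Visit H.
      At H: go right to K.
        At K: no left child.
        Visit K.
        At K: go right to F.
          F is a leaf — visit F.
  Visit X.
  At X: go right to A.
    At A: no left child.
    Visit A.
    At A: go right to D.
      D is a leaf — visit D.
Visit W.
At W: go right to B.
  B is a leaf — visit B.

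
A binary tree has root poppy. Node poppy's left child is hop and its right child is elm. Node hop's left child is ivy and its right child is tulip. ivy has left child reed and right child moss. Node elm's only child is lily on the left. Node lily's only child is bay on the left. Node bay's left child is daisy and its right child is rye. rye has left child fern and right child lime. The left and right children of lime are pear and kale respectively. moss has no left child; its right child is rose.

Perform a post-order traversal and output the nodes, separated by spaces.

reed rose moss ivy tulip hop daisy fern pear kale lime rye bay lily elm poppy

Post-order visits the left subtree, then the right subtree, then the node.
At poppy: go left to hop.
  At hop: go left to ivy.
    At ivy: go left to reed.
      reed is a leaf — visit reed.
    At ivy: go right to moss.
      At moss: no left child.
      At moss: go right to rose.
        rose is a leaf — visit rose.
      Visit moss.
    Visit ivy.
  At hop: go right to tulip.
    tulip is a leaf — visit tulip.
  Visit hop.
At poppy: go right to elm.
  At elm: go left to lily.
    At lily: go left to bay.
      At bay: go left to daisy.
        daisy is a leaf — visit daisy.
      At bay: go right to rye.
        At rye: go left to fern.
          fern is a leaf — visit fern.
        At rye: go right to lime.
          At lime: go left to pear.
            pear is a leaf — visit pear.
          At lime: go right to kale.
            kale is a leaf — visit kale.
          Visit lime.
        Visit rye.
      Visit bay.
    At lily: no right child.
    Visit lily.
  At elm: no right child.
  Visit elm.
Visit poppy.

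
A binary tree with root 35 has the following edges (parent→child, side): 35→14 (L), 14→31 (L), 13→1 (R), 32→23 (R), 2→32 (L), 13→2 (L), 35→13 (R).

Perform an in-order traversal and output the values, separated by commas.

In-order visits the left subtree, then the node, then the right subtree.
At 35: go left to 14.
  At 14: go left to 31.
    31 is a leaf — visit 31.
  Visit 14.
  At 14: no right child.
Visit 35.
At 35: go right to 13.
  At 13: go left to 2.
    At 2: go left to 32.
      At 32: no left child.
      Visit 32.
      At 32: go right to 23.
        23 is a leaf — visit 23.
    Visit 2.
    At 2: no right child.
  Visit 13.
  At 13: go right to 1.
    1 is a leaf — visit 1.

31, 14, 35, 32, 23, 2, 13, 1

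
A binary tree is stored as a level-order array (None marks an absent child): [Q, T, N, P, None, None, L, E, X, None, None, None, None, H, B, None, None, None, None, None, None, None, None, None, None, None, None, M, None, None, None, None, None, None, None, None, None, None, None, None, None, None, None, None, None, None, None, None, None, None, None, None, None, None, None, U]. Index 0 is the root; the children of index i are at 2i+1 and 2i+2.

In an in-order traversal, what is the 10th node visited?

L

In-order visits the left subtree, then the node, then the right subtree.
At Q: go left to T.
  At T: go left to P.
    At P: go left to E.
      E is a leaf — visit E.
    Visit P.
    At P: go right to X.
      X is a leaf — visit X.
  Visit T.
  At T: no right child.
Visit Q.
At Q: go right to N.
  At N: no left child.
  Visit N.
  At N: go right to L.
    At L: go left to H.
      At H: go left to M.
        At M: go left to U.
          U is a leaf — visit U.
        Visit M.
        At M: no right child.
      Visit H.
      At H: no right child.
    Visit L.
    At L: go right to B.
      B is a leaf — visit B.
Full in-order sequence: E, P, X, T, Q, N, U, M, H, L, B.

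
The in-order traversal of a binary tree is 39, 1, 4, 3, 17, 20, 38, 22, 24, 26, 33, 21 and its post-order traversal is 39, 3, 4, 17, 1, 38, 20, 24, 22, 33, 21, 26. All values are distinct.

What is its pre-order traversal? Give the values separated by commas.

The last element of post-order is the root; it splits in-order into left and right subtrees.
Root 26: left subtree has 9 nodes {39, 1, 4, 3, 17, 20, 38, 22, 24}, right has 2 {33, 21}.
  Root 22: left subtree has 7 nodes {39, 1, 4, 3, 17, 20, 38}, right has 1 {24}.
    Root 20: left subtree has 5 nodes {39, 1, 4, 3, 17}, right has 1 {38}.
      Root 1: left subtree has 1 node {39}, right has 3 {4, 3, 17}.
        Root 17: left subtree has 2 nodes {4, 3}, right has 0 { }.
          Root 4: left subtree has 0 nodes { }, right has 1 {3}.
  Root 21: left subtree has 1 node {33}, right has 0 { }.

26, 22, 20, 1, 39, 17, 4, 3, 38, 24, 21, 33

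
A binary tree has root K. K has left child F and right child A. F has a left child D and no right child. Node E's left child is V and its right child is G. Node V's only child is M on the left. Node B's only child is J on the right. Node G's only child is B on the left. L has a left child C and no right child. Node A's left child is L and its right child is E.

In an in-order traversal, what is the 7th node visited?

M

In-order visits the left subtree, then the node, then the right subtree.
At K: go left to F.
  At F: go left to D.
    D is a leaf — visit D.
  Visit F.
  At F: no right child.
Visit K.
At K: go right to A.
  At A: go left to L.
    At L: go left to C.
      C is a leaf — visit C.
    Visit L.
    At L: no right child.
  Visit A.
  At A: go right to E.
    At E: go left to V.
      At V: go left to M.
        M is a leaf — visit M.
      Visit V.
      At V: no right child.
    Visit E.
    At E: go right to G.
      At G: go left to B.
        At B: no left child.
        Visit B.
        At B: go right to J.
          J is a leaf — visit J.
      Visit G.
      At G: no right child.
Full in-order sequence: D, F, K, C, L, A, M, V, E, B, J, G.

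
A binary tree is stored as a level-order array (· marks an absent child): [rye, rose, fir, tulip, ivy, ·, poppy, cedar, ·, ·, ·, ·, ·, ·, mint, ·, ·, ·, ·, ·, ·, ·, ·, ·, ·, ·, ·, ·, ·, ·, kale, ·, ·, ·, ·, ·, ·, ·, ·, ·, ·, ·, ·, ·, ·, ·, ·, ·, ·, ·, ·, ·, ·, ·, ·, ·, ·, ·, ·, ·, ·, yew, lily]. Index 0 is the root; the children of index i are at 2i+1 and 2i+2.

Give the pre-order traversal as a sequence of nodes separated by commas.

Pre-order visits the node, then its left subtree, then its right subtree.
Visit rye.
At rye: go left to rose.
  Visit rose.
  At rose: go left to tulip.
    Visit tulip.
    At tulip: go left to cedar.
      cedar is a leaf — visit cedar.
    At tulip: no right child.
  At rose: go right to ivy.
    ivy is a leaf — visit ivy.
At rye: go right to fir.
  Visit fir.
  At fir: no left child.
  At fir: go right to poppy.
    Visit poppy.
    At poppy: no left child.
    At poppy: go right to mint.
      Visit mint.
      At mint: no left child.
      At mint: go right to kale.
        Visit kale.
        At kale: go left to yew.
          yew is a leaf — visit yew.
        At kale: go right to lily.
          lily is a leaf — visit lily.

rye, rose, tulip, cedar, ivy, fir, poppy, mint, kale, yew, lily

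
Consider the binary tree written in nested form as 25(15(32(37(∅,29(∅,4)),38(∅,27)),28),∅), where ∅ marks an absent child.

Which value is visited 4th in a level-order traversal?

Level-order visits nodes level by level from the root, left to right within each level.
Level 0: 25
Level 1: 15
Level 2: 32, 28
Level 3: 37, 38
Level 4: 29, 27
Level 5: 4
Full level-order sequence: 25, 15, 32, 28, 37, 38, 29, 27, 4.

28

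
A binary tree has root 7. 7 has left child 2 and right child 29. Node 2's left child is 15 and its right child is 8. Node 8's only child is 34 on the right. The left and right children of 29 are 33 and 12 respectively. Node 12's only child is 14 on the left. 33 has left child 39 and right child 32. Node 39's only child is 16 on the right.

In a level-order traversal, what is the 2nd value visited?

2

Level-order visits nodes level by level from the root, left to right within each level.
Level 0: 7
Level 1: 2, 29
Level 2: 15, 8, 33, 12
Level 3: 34, 39, 32, 14
Level 4: 16
Full level-order sequence: 7, 2, 29, 15, 8, 33, 12, 34, 39, 32, 14, 16.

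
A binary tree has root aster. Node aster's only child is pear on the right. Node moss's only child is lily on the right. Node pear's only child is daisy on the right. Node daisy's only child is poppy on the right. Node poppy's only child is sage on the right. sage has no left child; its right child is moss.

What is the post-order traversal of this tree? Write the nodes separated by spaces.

lily moss sage poppy daisy pear aster

Post-order visits the left subtree, then the right subtree, then the node.
At aster: no left child.
At aster: go right to pear.
  At pear: no left child.
  At pear: go right to daisy.
    At daisy: no left child.
    At daisy: go right to poppy.
      At poppy: no left child.
      At poppy: go right to sage.
        At sage: no left child.
        At sage: go right to moss.
          At moss: no left child.
          At moss: go right to lily.
            lily is a leaf — visit lily.
          Visit moss.
        Visit sage.
      Visit poppy.
    Visit daisy.
  Visit pear.
Visit aster.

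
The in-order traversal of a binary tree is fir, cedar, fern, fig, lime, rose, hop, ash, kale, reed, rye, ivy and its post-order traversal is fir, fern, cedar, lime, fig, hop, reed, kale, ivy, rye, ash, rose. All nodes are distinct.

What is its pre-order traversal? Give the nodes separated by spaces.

The last element of post-order is the root; it splits in-order into left and right subtrees.
Root rose: left subtree has 5 nodes {fir, cedar, fern, fig, lime}, right has 6 {hop, ash, kale, reed, rye, ivy}.
  Root fig: left subtree has 3 nodes {fir, cedar, fern}, right has 1 {lime}.
    Root cedar: left subtree has 1 node {fir}, right has 1 {fern}.
  Root ash: left subtree has 1 node {hop}, right has 4 {kale, reed, rye, ivy}.
    Root rye: left subtree has 2 nodes {kale, reed}, right has 1 {ivy}.
      Root kale: left subtree has 0 nodes { }, right has 1 {reed}.

rose fig cedar fir fern lime ash hop rye kale reed ivy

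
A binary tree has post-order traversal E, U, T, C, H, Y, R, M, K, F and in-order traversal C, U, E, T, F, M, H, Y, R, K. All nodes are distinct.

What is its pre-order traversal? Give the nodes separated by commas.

The last element of post-order is the root; it splits in-order into left and right subtrees.
Root F: left subtree has 4 nodes {C, U, E, T}, right has 5 {M, H, Y, R, K}.
  Root C: left subtree has 0 nodes { }, right has 3 {U, E, T}.
    Root T: left subtree has 2 nodes {U, E}, right has 0 { }.
      Root U: left subtree has 0 nodes { }, right has 1 {E}.
  Root K: left subtree has 4 nodes {M, H, Y, R}, right has 0 { }.
    Root M: left subtree has 0 nodes { }, right has 3 {H, Y, R}.
      Root R: left subtree has 2 nodes {H, Y}, right has 0 { }.
        Root Y: left subtree has 1 node {H}, right has 0 { }.

F, C, T, U, E, K, M, R, Y, H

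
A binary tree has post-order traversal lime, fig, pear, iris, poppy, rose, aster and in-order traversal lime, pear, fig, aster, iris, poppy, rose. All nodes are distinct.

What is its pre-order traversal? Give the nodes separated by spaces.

The last element of post-order is the root; it splits in-order into left and right subtrees.
Root aster: left subtree has 3 nodes {lime, pear, fig}, right has 3 {iris, poppy, rose}.
  Root pear: left subtree has 1 node {lime}, right has 1 {fig}.
  Root rose: left subtree has 2 nodes {iris, poppy}, right has 0 { }.
    Root poppy: left subtree has 1 node {iris}, right has 0 { }.

aster pear lime fig rose poppy iris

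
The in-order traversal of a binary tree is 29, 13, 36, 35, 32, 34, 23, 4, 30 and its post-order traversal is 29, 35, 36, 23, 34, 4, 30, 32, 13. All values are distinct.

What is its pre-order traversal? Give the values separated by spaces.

The last element of post-order is the root; it splits in-order into left and right subtrees.
Root 13: left subtree has 1 node {29}, right has 7 {36, 35, 32, 34, 23, 4, 30}.
  Root 32: left subtree has 2 nodes {36, 35}, right has 4 {34, 23, 4, 30}.
    Root 36: left subtree has 0 nodes { }, right has 1 {35}.
    Root 30: left subtree has 3 nodes {34, 23, 4}, right has 0 { }.
      Root 4: left subtree has 2 nodes {34, 23}, right has 0 { }.
        Root 34: left subtree has 0 nodes { }, right has 1 {23}.

13 29 32 36 35 30 4 34 23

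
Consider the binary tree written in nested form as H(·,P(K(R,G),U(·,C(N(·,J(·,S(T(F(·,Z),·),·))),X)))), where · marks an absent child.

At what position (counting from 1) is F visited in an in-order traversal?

9

In-order visits the left subtree, then the node, then the right subtree.
At H: no left child.
Visit H.
At H: go right to P.
  At P: go left to K.
    At K: go left to R.
      R is a leaf — visit R.
    Visit K.
    At K: go right to G.
      G is a leaf — visit G.
  Visit P.
  At P: go right to U.
    At U: no left child.
    Visit U.
    At U: go right to C.
      At C: go left to N.
        At N: no left child.
        Visit N.
        At N: go right to J.
          At J: no left child.
          Visit J.
          At J: go right to S.
            At S: go left to T.
              At T: go left to F.
                At F: no left child.
                Visit F.
                At F: go right to Z.
                  Z is a leaf — visit Z.
              Visit T.
              At T: no right child.
            Visit S.
            At S: no right child.
      Visit C.
      At C: go right to X.
        X is a leaf — visit X.
Full in-order sequence: H, R, K, G, P, U, N, J, F, Z, T, S, C, X.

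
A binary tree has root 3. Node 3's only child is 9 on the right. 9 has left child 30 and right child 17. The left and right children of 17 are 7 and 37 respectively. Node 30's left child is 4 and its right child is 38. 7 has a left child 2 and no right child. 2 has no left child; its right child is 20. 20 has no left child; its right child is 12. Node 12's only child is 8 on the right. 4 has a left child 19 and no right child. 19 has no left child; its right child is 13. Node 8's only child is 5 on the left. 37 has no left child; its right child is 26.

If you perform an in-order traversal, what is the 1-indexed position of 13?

In-order visits the left subtree, then the node, then the right subtree.
At 3: no left child.
Visit 3.
At 3: go right to 9.
  At 9: go left to 30.
    At 30: go left to 4.
      At 4: go left to 19.
        At 19: no left child.
        Visit 19.
        At 19: go right to 13.
          13 is a leaf — visit 13.
      Visit 4.
      At 4: no right child.
    Visit 30.
    At 30: go right to 38.
      38 is a leaf — visit 38.
  Visit 9.
  At 9: go right to 17.
    At 17: go left to 7.
      At 7: go left to 2.
        At 2: no left child.
        Visit 2.
        At 2: go right to 20.
          At 20: no left child.
          Visit 20.
          At 20: go right to 12.
            At 12: no left child.
            Visit 12.
            At 12: go right to 8.
              At 8: go left to 5.
                5 is a leaf — visit 5.
              Visit 8.
              At 8: no right child.
      Visit 7.
      At 7: no right child.
    Visit 17.
    At 17: go right to 37.
      At 37: no left child.
      Visit 37.
      At 37: go right to 26.
        26 is a leaf — visit 26.
Full in-order sequence: 3, 19, 13, 4, 30, 38, 9, 2, 20, 12, 5, 8, 7, 17, 37, 26.

3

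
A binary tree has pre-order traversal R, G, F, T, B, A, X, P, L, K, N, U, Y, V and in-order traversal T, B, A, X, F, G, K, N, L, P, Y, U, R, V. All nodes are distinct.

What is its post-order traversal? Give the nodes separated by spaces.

X A B T F N K L Y U P G V R

The first element of pre-order is the root; it splits in-order into left and right subtrees.
Root R: left subtree has 12 nodes {T, B, A, X, F, G, K, N, L, P, Y, U}, right has 1 {V}.
  Root G: left subtree has 5 nodes {T, B, A, X, F}, right has 6 {K, N, L, P, Y, U}.
    Root F: left subtree has 4 nodes {T, B, A, X}, right has 0 { }.
      Root T: left subtree has 0 nodes { }, right has 3 {B, A, X}.
        Root B: left subtree has 0 nodes { }, right has 2 {A, X}.
          Root A: left subtree has 0 nodes { }, right has 1 {X}.
    Root P: left subtree has 3 nodes {K, N, L}, right has 2 {Y, U}.
      Root L: left subtree has 2 nodes {K, N}, right has 0 { }.
        Root K: left subtree has 0 nodes { }, right has 1 {N}.
      Root U: left subtree has 1 node {Y}, right has 0 { }.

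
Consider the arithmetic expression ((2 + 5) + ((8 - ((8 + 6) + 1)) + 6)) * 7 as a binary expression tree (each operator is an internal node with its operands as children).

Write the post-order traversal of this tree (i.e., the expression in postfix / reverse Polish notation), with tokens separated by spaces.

2 5 + 8 8 6 + 1 + - 6 + + 7 *

Post-order on an expression tree gives postfix notation: for each operator, emit left operand, right operand, then the operator.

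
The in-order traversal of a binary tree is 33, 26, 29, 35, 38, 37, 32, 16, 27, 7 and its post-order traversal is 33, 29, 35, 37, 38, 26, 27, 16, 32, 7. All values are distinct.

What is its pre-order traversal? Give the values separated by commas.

The last element of post-order is the root; it splits in-order into left and right subtrees.
Root 7: left subtree has 9 nodes {33, 26, 29, 35, 38, 37, 32, 16, 27}, right has 0 { }.
  Root 32: left subtree has 6 nodes {33, 26, 29, 35, 38, 37}, right has 2 {16, 27}.
    Root 26: left subtree has 1 node {33}, right has 4 {29, 35, 38, 37}.
      Root 38: left subtree has 2 nodes {29, 35}, right has 1 {37}.
        Root 35: left subtree has 1 node {29}, right has 0 { }.
    Root 16: left subtree has 0 nodes { }, right has 1 {27}.

7, 32, 26, 33, 38, 35, 29, 37, 16, 27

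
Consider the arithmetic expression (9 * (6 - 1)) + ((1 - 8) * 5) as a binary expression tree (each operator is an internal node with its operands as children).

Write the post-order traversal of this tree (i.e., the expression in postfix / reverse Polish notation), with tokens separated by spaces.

Post-order on an expression tree gives postfix notation: for each operator, emit left operand, right operand, then the operator.

9 6 1 - * 1 8 - 5 * +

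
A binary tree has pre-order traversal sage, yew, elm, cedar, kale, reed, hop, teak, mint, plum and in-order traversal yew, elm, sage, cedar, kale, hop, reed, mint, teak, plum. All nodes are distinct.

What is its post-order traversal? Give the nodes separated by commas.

elm, yew, hop, mint, plum, teak, reed, kale, cedar, sage

The first element of pre-order is the root; it splits in-order into left and right subtrees.
Root sage: left subtree has 2 nodes {yew, elm}, right has 7 {cedar, kale, hop, reed, mint, teak, plum}.
  Root yew: left subtree has 0 nodes { }, right has 1 {elm}.
  Root cedar: left subtree has 0 nodes { }, right has 6 {kale, hop, reed, mint, teak, plum}.
    Root kale: left subtree has 0 nodes { }, right has 5 {hop, reed, mint, teak, plum}.
      Root reed: left subtree has 1 node {hop}, right has 3 {mint, teak, plum}.
        Root teak: left subtree has 1 node {mint}, right has 1 {plum}.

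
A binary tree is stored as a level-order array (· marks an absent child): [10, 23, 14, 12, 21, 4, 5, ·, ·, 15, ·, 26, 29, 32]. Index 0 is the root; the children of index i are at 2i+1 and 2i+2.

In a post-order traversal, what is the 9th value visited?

5

Post-order visits the left subtree, then the right subtree, then the node.
At 10: go left to 23.
  At 23: go left to 12.
    12 is a leaf — visit 12.
  At 23: go right to 21.
    At 21: go left to 15.
      15 is a leaf — visit 15.
    At 21: no right child.
    Visit 21.
  Visit 23.
At 10: go right to 14.
  At 14: go left to 4.
    At 4: go left to 26.
      26 is a leaf — visit 26.
    At 4: go right to 29.
      29 is a leaf — visit 29.
    Visit 4.
  At 14: go right to 5.
    At 5: go left to 32.
      32 is a leaf — visit 32.
    At 5: no right child.
    Visit 5.
  Visit 14.
Visit 10.
Full post-order sequence: 12, 15, 21, 23, 26, 29, 4, 32, 5, 14, 10.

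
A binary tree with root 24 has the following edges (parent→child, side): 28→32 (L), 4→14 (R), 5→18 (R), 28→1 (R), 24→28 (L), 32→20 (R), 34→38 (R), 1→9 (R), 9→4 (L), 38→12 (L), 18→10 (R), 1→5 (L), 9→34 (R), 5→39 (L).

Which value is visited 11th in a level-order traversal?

34

Level-order visits nodes level by level from the root, left to right within each level.
Level 0: 24
Level 1: 28
Level 2: 32, 1
Level 3: 20, 5, 9
Level 4: 39, 18, 4, 34
Level 5: 10, 14, 38
Level 6: 12
Full level-order sequence: 24, 28, 32, 1, 20, 5, 9, 39, 18, 4, 34, 10, 14, 38, 12.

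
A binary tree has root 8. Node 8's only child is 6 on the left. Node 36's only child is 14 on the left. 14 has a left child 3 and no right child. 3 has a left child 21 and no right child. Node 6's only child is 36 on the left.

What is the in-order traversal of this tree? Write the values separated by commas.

21, 3, 14, 36, 6, 8

In-order visits the left subtree, then the node, then the right subtree.
At 8: go left to 6.
  At 6: go left to 36.
    At 36: go left to 14.
      At 14: go left to 3.
        At 3: go left to 21.
          21 is a leaf — visit 21.
        Visit 3.
        At 3: no right child.
      Visit 14.
      At 14: no right child.
    Visit 36.
    At 36: no right child.
  Visit 6.
  At 6: no right child.
Visit 8.
At 8: no right child.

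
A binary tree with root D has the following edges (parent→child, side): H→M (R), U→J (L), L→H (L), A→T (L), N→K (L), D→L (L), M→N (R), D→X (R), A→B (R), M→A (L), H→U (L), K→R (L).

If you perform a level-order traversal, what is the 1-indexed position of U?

5

Level-order visits nodes level by level from the root, left to right within each level.
Level 0: D
Level 1: L, X
Level 2: H
Level 3: U, M
Level 4: J, A, N
Level 5: T, B, K
Level 6: R
Full level-order sequence: D, L, X, H, U, M, J, A, N, T, B, K, R.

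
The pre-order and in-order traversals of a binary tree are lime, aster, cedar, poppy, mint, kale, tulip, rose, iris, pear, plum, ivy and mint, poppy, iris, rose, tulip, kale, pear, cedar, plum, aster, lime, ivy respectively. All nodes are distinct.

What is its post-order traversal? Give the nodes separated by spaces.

The first element of pre-order is the root; it splits in-order into left and right subtrees.
Root lime: left subtree has 10 nodes {mint, poppy, iris, rose, tulip, kale, pear, cedar, plum, aster}, right has 1 {ivy}.
  Root aster: left subtree has 9 nodes {mint, poppy, iris, rose, tulip, kale, pear, cedar, plum}, right has 0 { }.
    Root cedar: left subtree has 7 nodes {mint, poppy, iris, rose, tulip, kale, pear}, right has 1 {plum}.
      Root poppy: left subtree has 1 node {mint}, right has 5 {iris, rose, tulip, kale, pear}.
        Root kale: left subtree has 3 nodes {iris, rose, tulip}, right has 1 {pear}.
          Root tulip: left subtree has 2 nodes {iris, rose}, right has 0 { }.
            Root rose: left subtree has 1 node {iris}, right has 0 { }.

mint iris rose tulip pear kale poppy plum cedar aster ivy lime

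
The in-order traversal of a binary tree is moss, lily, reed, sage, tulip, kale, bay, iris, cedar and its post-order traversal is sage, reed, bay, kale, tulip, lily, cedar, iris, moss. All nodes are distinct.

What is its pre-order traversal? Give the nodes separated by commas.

moss, iris, lily, tulip, reed, sage, kale, bay, cedar

The last element of post-order is the root; it splits in-order into left and right subtrees.
Root moss: left subtree has 0 nodes { }, right has 8 {lily, reed, sage, tulip, kale, bay, iris, cedar}.
  Root iris: left subtree has 6 nodes {lily, reed, sage, tulip, kale, bay}, right has 1 {cedar}.
    Root lily: left subtree has 0 nodes { }, right has 5 {reed, sage, tulip, kale, bay}.
      Root tulip: left subtree has 2 nodes {reed, sage}, right has 2 {kale, bay}.
        Root reed: left subtree has 0 nodes { }, right has 1 {sage}.
        Root kale: left subtree has 0 nodes { }, right has 1 {bay}.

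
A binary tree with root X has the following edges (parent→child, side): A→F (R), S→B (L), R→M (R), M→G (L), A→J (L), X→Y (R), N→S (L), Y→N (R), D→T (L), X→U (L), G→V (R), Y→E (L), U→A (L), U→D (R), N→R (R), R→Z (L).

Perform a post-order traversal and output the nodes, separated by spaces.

J F A T D U E B S Z V G M R N Y X

Post-order visits the left subtree, then the right subtree, then the node.
At X: go left to U.
  At U: go left to A.
    At A: go left to J.
      J is a leaf — visit J.
    At A: go right to F.
      F is a leaf — visit F.
    Visit A.
  At U: go right to D.
    At D: go left to T.
      T is a leaf — visit T.
    At D: no right child.
    Visit D.
  Visit U.
At X: go right to Y.
  At Y: go left to E.
    E is a leaf — visit E.
  At Y: go right to N.
    At N: go left to S.
      At S: go left to B.
        B is a leaf — visit B.
      At S: no right child.
      Visit S.
    At N: go right to R.
      At R: go left to Z.
        Z is a leaf — visit Z.
      At R: go right to M.
        At M: go left to G.
          At G: no left child.
          At G: go right to V.
            V is a leaf — visit V.
          Visit G.
        At M: no right child.
        Visit M.
      Visit R.
    Visit N.
  Visit Y.
Visit X.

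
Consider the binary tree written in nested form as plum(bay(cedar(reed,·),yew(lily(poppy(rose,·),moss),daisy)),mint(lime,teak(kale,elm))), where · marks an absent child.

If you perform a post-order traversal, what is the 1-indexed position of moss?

Post-order visits the left subtree, then the right subtree, then the node.
At plum: go left to bay.
  At bay: go left to cedar.
    At cedar: go left to reed.
      reed is a leaf — visit reed.
    At cedar: no right child.
    Visit cedar.
  At bay: go right to yew.
    At yew: go left to lily.
      At lily: go left to poppy.
        At poppy: go left to rose.
          rose is a leaf — visit rose.
        At poppy: no right child.
        Visit poppy.
      At lily: go right to moss.
        moss is a leaf — visit moss.
      Visit lily.
    At yew: go right to daisy.
      daisy is a leaf — visit daisy.
    Visit yew.
  Visit bay.
At plum: go right to mint.
  At mint: go left to lime.
    lime is a leaf — visit lime.
  At mint: go right to teak.
    At teak: go left to kale.
      kale is a leaf — visit kale.
    At teak: go right to elm.
      elm is a leaf — visit elm.
    Visit teak.
  Visit mint.
Visit plum.
Full post-order sequence: reed, cedar, rose, poppy, moss, lily, daisy, yew, bay, lime, kale, elm, teak, mint, plum.

5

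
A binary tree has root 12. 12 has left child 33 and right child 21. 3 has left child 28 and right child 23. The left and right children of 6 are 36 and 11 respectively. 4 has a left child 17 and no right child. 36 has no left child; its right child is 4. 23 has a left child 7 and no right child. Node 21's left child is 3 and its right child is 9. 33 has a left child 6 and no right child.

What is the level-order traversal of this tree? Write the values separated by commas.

Level-order visits nodes level by level from the root, left to right within each level.
Level 0: 12
Level 1: 33, 21
Level 2: 6, 3, 9
Level 3: 36, 11, 28, 23
Level 4: 4, 7
Level 5: 17

12, 33, 21, 6, 3, 9, 36, 11, 28, 23, 4, 7, 17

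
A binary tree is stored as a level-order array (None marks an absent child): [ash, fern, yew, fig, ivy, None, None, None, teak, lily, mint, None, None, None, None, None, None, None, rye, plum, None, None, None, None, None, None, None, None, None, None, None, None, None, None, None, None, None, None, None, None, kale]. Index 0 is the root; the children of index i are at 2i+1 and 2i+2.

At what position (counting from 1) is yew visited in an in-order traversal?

In-order visits the left subtree, then the node, then the right subtree.
At ash: go left to fern.
  At fern: go left to fig.
    At fig: no left child.
    Visit fig.
    At fig: go right to teak.
      At teak: no left child.
      Visit teak.
      At teak: go right to rye.
        rye is a leaf — visit rye.
  Visit fern.
  At fern: go right to ivy.
    At ivy: go left to lily.
      At lily: go left to plum.
        At plum: no left child.
        Visit plum.
        At plum: go right to kale.
          kale is a leaf — visit kale.
      Visit lily.
      At lily: no right child.
    Visit ivy.
    At ivy: go right to mint.
      mint is a leaf — visit mint.
Visit ash.
At ash: go right to yew.
  yew is a leaf — visit yew.
Full in-order sequence: fig, teak, rye, fern, plum, kale, lily, ivy, mint, ash, yew.

11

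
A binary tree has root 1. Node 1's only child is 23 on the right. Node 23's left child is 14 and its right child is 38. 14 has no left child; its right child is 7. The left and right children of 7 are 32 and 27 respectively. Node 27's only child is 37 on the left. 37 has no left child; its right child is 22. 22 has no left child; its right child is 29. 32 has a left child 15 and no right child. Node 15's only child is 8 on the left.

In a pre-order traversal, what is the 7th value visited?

Pre-order visits the node, then its left subtree, then its right subtree.
Visit 1.
At 1: no left child.
At 1: go right to 23.
  Visit 23.
  At 23: go left to 14.
    Visit 14.
    At 14: no left child.
    At 14: go right to 7.
      Visit 7.
      At 7: go left to 32.
        Visit 32.
        At 32: go left to 15.
          Visit 15.
          At 15: go left to 8.
            8 is a leaf — visit 8.
          At 15: no right child.
        At 32: no right child.
      At 7: go right to 27.
        Visit 27.
        At 27: go left to 37.
          Visit 37.
          At 37: no left child.
          At 37: go right to 22.
            Visit 22.
            At 22: no left child.
            At 22: go right to 29.
              29 is a leaf — visit 29.
        At 27: no right child.
  At 23: go right to 38.
    38 is a leaf — visit 38.
Full pre-order sequence: 1, 23, 14, 7, 32, 15, 8, 27, 37, 22, 29, 38.

8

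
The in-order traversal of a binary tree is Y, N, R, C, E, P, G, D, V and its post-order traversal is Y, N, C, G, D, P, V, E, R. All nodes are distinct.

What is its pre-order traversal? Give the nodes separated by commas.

R, N, Y, E, C, V, P, D, G

The last element of post-order is the root; it splits in-order into left and right subtrees.
Root R: left subtree has 2 nodes {Y, N}, right has 6 {C, E, P, G, D, V}.
  Root N: left subtree has 1 node {Y}, right has 0 { }.
  Root E: left subtree has 1 node {C}, right has 4 {P, G, D, V}.
    Root V: left subtree has 3 nodes {P, G, D}, right has 0 { }.
      Root P: left subtree has 0 nodes { }, right has 2 {G, D}.
        Root D: left subtree has 1 node {G}, right has 0 { }.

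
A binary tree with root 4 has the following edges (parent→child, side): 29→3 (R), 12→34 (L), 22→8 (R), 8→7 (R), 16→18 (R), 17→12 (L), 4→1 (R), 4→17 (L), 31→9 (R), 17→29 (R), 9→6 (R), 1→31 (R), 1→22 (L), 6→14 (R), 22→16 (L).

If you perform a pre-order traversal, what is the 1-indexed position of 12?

Pre-order visits the node, then its left subtree, then its right subtree.
Visit 4.
At 4: go left to 17.
  Visit 17.
  At 17: go left to 12.
    Visit 12.
    At 12: go left to 34.
      34 is a leaf — visit 34.
    At 12: no right child.
  At 17: go right to 29.
    Visit 29.
    At 29: no left child.
    At 29: go right to 3.
      3 is a leaf — visit 3.
At 4: go right to 1.
  Visit 1.
  At 1: go left to 22.
    Visit 22.
    At 22: go left to 16.
      Visit 16.
      At 16: no left child.
      At 16: go right to 18.
        18 is a leaf — visit 18.
    At 22: go right to 8.
      Visit 8.
      At 8: no left child.
      At 8: go right to 7.
        7 is a leaf — visit 7.
  At 1: go right to 31.
    Visit 31.
    At 31: no left child.
    At 31: go right to 9.
      Visit 9.
      At 9: no left child.
      At 9: go right to 6.
        Visit 6.
        At 6: no left child.
        At 6: go right to 14.
          14 is a leaf — visit 14.
Full pre-order sequence: 4, 17, 12, 34, 29, 3, 1, 22, 16, 18, 8, 7, 31, 9, 6, 14.

3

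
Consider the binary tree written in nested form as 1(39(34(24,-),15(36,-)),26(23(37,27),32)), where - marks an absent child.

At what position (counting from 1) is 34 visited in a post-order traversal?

Post-order visits the left subtree, then the right subtree, then the node.
At 1: go left to 39.
  At 39: go left to 34.
    At 34: go left to 24.
      24 is a leaf — visit 24.
    At 34: no right child.
    Visit 34.
  At 39: go right to 15.
    At 15: go left to 36.
      36 is a leaf — visit 36.
    At 15: no right child.
    Visit 15.
  Visit 39.
At 1: go right to 26.
  At 26: go left to 23.
    At 23: go left to 37.
      37 is a leaf — visit 37.
    At 23: go right to 27.
      27 is a leaf — visit 27.
    Visit 23.
  At 26: go right to 32.
    32 is a leaf — visit 32.
  Visit 26.
Visit 1.
Full post-order sequence: 24, 34, 36, 15, 39, 37, 27, 23, 32, 26, 1.

2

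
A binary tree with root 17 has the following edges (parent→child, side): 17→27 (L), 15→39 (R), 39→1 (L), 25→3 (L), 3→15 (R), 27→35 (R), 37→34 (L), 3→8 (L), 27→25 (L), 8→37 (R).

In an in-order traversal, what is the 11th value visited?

In-order visits the left subtree, then the node, then the right subtree.
At 17: go left to 27.
  At 27: go left to 25.
    At 25: go left to 3.
      At 3: go left to 8.
        At 8: no left child.
        Visit 8.
        At 8: go right to 37.
          At 37: go left to 34.
            34 is a leaf — visit 34.
          Visit 37.
          At 37: no right child.
      Visit 3.
      At 3: go right to 15.
        At 15: no left child.
        Visit 15.
        At 15: go right to 39.
          At 39: go left to 1.
            1 is a leaf — visit 1.
          Visit 39.
          At 39: no right child.
    Visit 25.
    At 25: no right child.
  Visit 27.
  At 27: go right to 35.
    35 is a leaf — visit 35.
Visit 17.
At 17: no right child.
Full in-order sequence: 8, 34, 37, 3, 15, 1, 39, 25, 27, 35, 17.

17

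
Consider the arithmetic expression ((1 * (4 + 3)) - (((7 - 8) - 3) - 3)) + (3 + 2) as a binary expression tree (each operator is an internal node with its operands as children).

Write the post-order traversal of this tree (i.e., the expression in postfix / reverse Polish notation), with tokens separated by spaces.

Post-order on an expression tree gives postfix notation: for each operator, emit left operand, right operand, then the operator.

1 4 3 + * 7 8 - 3 - 3 - - 3 2 + +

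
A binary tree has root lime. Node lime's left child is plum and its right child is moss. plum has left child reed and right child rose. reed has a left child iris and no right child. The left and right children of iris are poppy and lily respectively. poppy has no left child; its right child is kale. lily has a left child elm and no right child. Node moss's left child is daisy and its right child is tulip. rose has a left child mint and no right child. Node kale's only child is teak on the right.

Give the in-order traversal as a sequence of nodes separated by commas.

poppy, kale, teak, iris, elm, lily, reed, plum, mint, rose, lime, daisy, moss, tulip

In-order visits the left subtree, then the node, then the right subtree.
At lime: go left to plum.
  At plum: go left to reed.
    At reed: go left to iris.
      At iris: go left to poppy.
        At poppy: no left child.
        Visit poppy.
        At poppy: go right to kale.
          At kale: no left child.
          Visit kale.
          At kale: go right to teak.
            teak is a leaf — visit teak.
      Visit iris.
      At iris: go right to lily.
        At lily: go left to elm.
          elm is a leaf — visit elm.
        Visit lily.
        At lily: no right child.
    Visit reed.
    At reed: no right child.
  Visit plum.
  At plum: go right to rose.
    At rose: go left to mint.
      mint is a leaf — visit mint.
    Visit rose.
    At rose: no right child.
Visit lime.
At lime: go right to moss.
  At moss: go left to daisy.
    daisy is a leaf — visit daisy.
  Visit moss.
  At moss: go right to tulip.
    tulip is a leaf — visit tulip.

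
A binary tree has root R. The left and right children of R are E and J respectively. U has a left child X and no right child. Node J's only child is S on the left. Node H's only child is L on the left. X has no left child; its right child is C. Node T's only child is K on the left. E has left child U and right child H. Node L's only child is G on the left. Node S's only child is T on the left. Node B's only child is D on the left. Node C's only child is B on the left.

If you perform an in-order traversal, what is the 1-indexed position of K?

In-order visits the left subtree, then the node, then the right subtree.
At R: go left to E.
  At E: go left to U.
    At U: go left to X.
      At X: no left child.
      Visit X.
      At X: go right to C.
        At C: go left to B.
          At B: go left to D.
            D is a leaf — visit D.
          Visit B.
          At B: no right child.
        Visit C.
        At C: no right child.
    Visit U.
    At U: no right child.
  Visit E.
  At E: go right to H.
    At H: go left to L.
      At L: go left to G.
        G is a leaf — visit G.
      Visit L.
      At L: no right child.
    Visit H.
    At H: no right child.
Visit R.
At R: go right to J.
  At J: go left to S.
    At S: go left to T.
      At T: go left to K.
        K is a leaf — visit K.
      Visit T.
      At T: no right child.
    Visit S.
    At S: no right child.
  Visit J.
  At J: no right child.
Full in-order sequence: X, D, B, C, U, E, G, L, H, R, K, T, S, J.

11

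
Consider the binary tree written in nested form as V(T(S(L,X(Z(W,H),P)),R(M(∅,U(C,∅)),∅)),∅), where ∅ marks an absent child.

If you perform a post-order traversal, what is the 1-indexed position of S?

7

Post-order visits the left subtree, then the right subtree, then the node.
At V: go left to T.
  At T: go left to S.
    At S: go left to L.
      L is a leaf — visit L.
    At S: go right to X.
      At X: go left to Z.
        At Z: go left to W.
          W is a leaf — visit W.
        At Z: go right to H.
          H is a leaf — visit H.
        Visit Z.
      At X: go right to P.
        P is a leaf — visit P.
      Visit X.
    Visit S.
  At T: go right to R.
    At R: go left to M.
      At M: no left child.
      At M: go right to U.
        At U: go left to C.
          C is a leaf — visit C.
        At U: no right child.
        Visit U.
      Visit M.
    At R: no right child.
    Visit R.
  Visit T.
At V: no right child.
Visit V.
Full post-order sequence: L, W, H, Z, P, X, S, C, U, M, R, T, V.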